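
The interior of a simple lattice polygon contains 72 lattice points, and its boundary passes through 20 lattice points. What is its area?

By Pick's theorem, A = I + B/2 − 1 = 72 + 20/2 − 1 = 81.

81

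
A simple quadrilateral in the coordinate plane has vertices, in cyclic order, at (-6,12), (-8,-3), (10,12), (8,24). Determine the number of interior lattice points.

The shoelace formula gives twice the area as |[(-6)·(-3) − (-8)·12] + [(-8)·12 − 10·(-3)] + [10·24 − 8·12] + [8·12 − (-6)·24]| = 432, so the area is 216.
Summing gcd(|Δx|,|Δy|) over the edges gives the boundary count: gcd(2,15) + gcd(18,15) + gcd(2,12) + gcd(14,12) = 1+3+2+2 = 8.
By Pick's theorem A = I + B/2 − 1, so I = 216 − 8/2 + 1 = 213.

213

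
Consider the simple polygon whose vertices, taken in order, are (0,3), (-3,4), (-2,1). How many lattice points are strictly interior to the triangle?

Using the shoelace formula, 2A = |[0·4 − (-3)·3] + [(-3)·1 − (-2)·4] + [(-2)·3 − 0·1]| = 8, so the area is 4.
Along each edge there are gcd(|Δx|,|Δy|)+1 lattice points, so counting each shared vertex once the boundary has gcd(3,1) + gcd(1,3) + gcd(2,2) = 1+1+2 = 4.
By Pick's theorem A = I + B/2 − 1, so I = 4 − 4/2 + 1 = 3.

3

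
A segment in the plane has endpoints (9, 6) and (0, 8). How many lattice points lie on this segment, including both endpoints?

The number of lattice points on a segment between lattice points is gcd(|Δx|,|Δy|) + 1 = gcd(9,2) + 1 = 1 + 1 = 2.

2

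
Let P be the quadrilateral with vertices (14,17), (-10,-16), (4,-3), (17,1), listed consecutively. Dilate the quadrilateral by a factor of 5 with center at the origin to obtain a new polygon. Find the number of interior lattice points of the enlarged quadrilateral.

The shoelace formula gives twice the area as |[14·(-16) − (-10)·17] + [(-10)·(-3) − 4·(-16)] + [4·1 − 17·(-3)] + [17·17 − 14·1]| = 370, so the area is 185.
Summing gcd(|Δx|,|Δy|) over the edges gives the boundary count: gcd(24,33) + gcd(14,13) + gcd(13,4) + gcd(3,16) = 3+1+1+1 = 6.
Scaling by 5 multiplies the area by 5² = 25 (so the new area is 4625) and multiplies the boundary lattice-point count by 5, giving 30.
By Pick's theorem, the interior count of the dilated polygon is 4625 − 30/2 + 1 = 4611.

4611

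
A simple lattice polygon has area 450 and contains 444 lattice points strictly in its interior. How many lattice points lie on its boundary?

Pick's theorem gives A = I + B/2 − 1, so B = 2(A − I + 1) = 2(450 − 444 + 1) = 14.

14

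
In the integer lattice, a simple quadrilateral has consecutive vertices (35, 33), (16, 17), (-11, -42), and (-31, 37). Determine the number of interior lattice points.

By the shoelace formula, twice the signed area is |(35·17 − 16·33) + (16·(-42) − (-11)·17) + ((-11)·37 − (-31)·(-42)) + ((-31)·33 − 35·37)| = 4445, so the area is 4445/2.
Along each edge there are gcd(|Δx|,|Δy|)+1 lattice points, so counting each shared vertex once the boundary has gcd(19,16) + gcd(27,59) + gcd(20,79) + gcd(66,4) = 1+1+1+2 = 5.
By Pick's theorem A = I + B/2 − 1, so I = 4445/2 − 5/2 + 1 = 2221.

2221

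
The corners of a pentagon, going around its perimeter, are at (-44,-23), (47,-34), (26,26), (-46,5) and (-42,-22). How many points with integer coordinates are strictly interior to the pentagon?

3611

The shoelace formula gives twice the area as |[(-44)·(-34) − 47·(-23)] + [47·26 − 26·(-34)] + [26·5 − (-46)·26] + [(-46)·(-22) − (-42)·5] + [(-42)·(-23) − (-44)·(-22)]| = 7229, so the area is 3614.5.
The number of boundary lattice points is Σ gcd(|Δx|,|Δy|) = gcd(91,11) + gcd(21,60) + gcd(72,21) + gcd(4,27) + gcd(2,1) = 1+3+3+1+1 = 9.
Pick's theorem gives I = A − B/2 + 1 = 3614.5 − 9/2 + 1 = 3611.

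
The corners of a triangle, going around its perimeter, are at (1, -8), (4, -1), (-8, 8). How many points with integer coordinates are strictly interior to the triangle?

54

The shoelace formula gives twice the area as |[1·(-1) − 4·(-8)] + [4·8 − (-8)·(-1)] + [(-8)·(-8) − 1·8]| = 111, so the area is 111/2.
The number of boundary lattice points is Σ gcd(|Δx|,|Δy|) = gcd(3,7) + gcd(12,9) + gcd(9,16) = 1+3+1 = 5.
Pick's theorem gives I = A − B/2 + 1 = 111/2 − 5/2 + 1 = 54.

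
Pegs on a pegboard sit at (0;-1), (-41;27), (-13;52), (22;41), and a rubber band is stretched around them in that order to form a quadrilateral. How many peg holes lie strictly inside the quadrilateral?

Using the shoelace formula, 2A = |(0·27 − (-41)·(-1)) + ((-41)·52 − (-13)·27) + ((-13)·41 − 22·52) + (22·(-1) − 0·41)| = 3521, so the area is 1760.5.
Along each edge there are gcd(|Δx|,|Δy|)+1 lattice points, so counting each shared vertex once the boundary has gcd(41,28) + gcd(28,25) + gcd(35,11) + gcd(22,42) = 1+1+1+2 = 5.
Pick's theorem gives I = A − B/2 + 1 = 1760.5 − 5/2 + 1 = 1759.

1759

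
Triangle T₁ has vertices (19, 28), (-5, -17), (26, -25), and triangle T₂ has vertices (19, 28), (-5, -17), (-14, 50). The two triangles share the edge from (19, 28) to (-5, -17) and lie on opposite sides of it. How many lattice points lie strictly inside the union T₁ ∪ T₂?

The union is the simple quadrilateral with vertices (19, 28), (26, -25), (-5, -17), (-14, 50) in order.
By the shoelace formula, twice the signed area is |(19·(-25) − 26·28) + (26·(-17) − (-5)·(-25)) + ((-5)·50 − (-14)·(-17)) + ((-14)·28 − 19·50)| = 3600, so the area is 1800.
Along each edge there are gcd(|Δx|,|Δy|)+1 lattice points, so counting each shared vertex once the boundary has gcd(7,53) + gcd(31,8) + gcd(9,67) + gcd(33,22) = 1+1+1+11 = 14.
By Pick's theorem I = A − B/2 + 1 = 1800 − 14/2 + 1 = 1794.

1794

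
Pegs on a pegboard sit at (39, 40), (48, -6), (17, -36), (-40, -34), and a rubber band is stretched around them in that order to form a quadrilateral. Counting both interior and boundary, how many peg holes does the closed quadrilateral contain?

By the shoelace formula, twice the signed area is |[39·(-6) − 48·40] + [48·(-36) − 17·(-6)] + [17·(-34) − (-40)·(-36)] + [(-40)·40 − 39·(-34)]| = 6072, so the area is 3036.
Along each edge there are gcd(|Δx|,|Δy|)+1 lattice points, so counting each shared vertex once the boundary has gcd(9,46) + gcd(31,30) + gcd(57,2) + gcd(79,74) = 1+1+1+1 = 4.
Pick's theorem gives I = A − B/2 + 1 = 3036 − 4/2 + 1 = 3035, so the closed region contains I + B = 3035 + 4 = 3039 lattice points.

3039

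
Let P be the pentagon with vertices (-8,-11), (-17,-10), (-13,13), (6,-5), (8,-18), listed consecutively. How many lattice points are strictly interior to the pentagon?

384

Using the shoelace formula, 2A = |[(-8)·(-10) − (-17)·(-11)] + [(-17)·13 − (-13)·(-10)] + [(-13)·(-5) − 6·13] + [6·(-18) − 8·(-5)] + [8·(-11) − (-8)·(-18)]| = 771, so the area is 771/2.
Along each edge there are gcd(|Δx|,|Δy|)+1 lattice points, so counting each shared vertex once the boundary has gcd(9,1) + gcd(4,23) + gcd(19,18) + gcd(2,13) + gcd(16,7) = 1+1+1+1+1 = 5.
By Pick's theorem A = I + B/2 − 1, so I = 771/2 − 5/2 + 1 = 384.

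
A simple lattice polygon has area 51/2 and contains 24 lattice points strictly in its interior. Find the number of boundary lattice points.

5

Pick's theorem gives A = I + B/2 − 1, so B = 2(A − I + 1) = 2(51/2 − 24 + 1) = 5.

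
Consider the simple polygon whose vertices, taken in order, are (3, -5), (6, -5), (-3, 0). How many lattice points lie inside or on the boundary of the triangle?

Using the shoelace formula, 2A = |(3·(-5) − 6·(-5)) + (6·0 − (-3)·(-5)) + ((-3)·(-5) − 3·0)| = 15, so the area is 7.5.
The number of boundary lattice points is Σ gcd(|Δx|,|Δy|) = gcd(3,0) + gcd(9,5) + gcd(6,5) = 3+1+1 = 5.
Pick's theorem gives I = A − B/2 + 1 = 7.5 − 5/2 + 1 = 6, so the closed region contains I + B = 6 + 5 = 11 lattice points.

11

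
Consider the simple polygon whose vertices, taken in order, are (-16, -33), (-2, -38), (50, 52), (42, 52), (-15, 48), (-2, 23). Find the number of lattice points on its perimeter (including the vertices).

27

The number of boundary lattice points is Σ gcd(|Δx|,|Δy|) = gcd(14,5) + gcd(52,90) + gcd(8,0) + gcd(57,4) + gcd(13,25) + gcd(14,56) = 1+2+8+1+1+14 = 27.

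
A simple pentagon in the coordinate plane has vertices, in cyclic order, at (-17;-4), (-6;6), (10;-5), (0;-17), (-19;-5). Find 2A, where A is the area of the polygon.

658

By the shoelace formula, twice the signed area is |[(-17)·6 − (-6)·(-4)] + [(-6)·(-5) − 10·6] + [10·(-17) − 0·(-5)] + [0·(-5) − (-19)·(-17)] + [(-19)·(-4) − (-17)·(-5)]| = 658, so the area is 329.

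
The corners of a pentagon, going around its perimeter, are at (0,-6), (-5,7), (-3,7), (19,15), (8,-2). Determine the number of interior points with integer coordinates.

The shoelace formula gives twice the area as |[0·7 − (-5)·(-6)] + [(-5)·7 − (-3)·7] + [(-3)·15 − 19·7] + [19·(-2) − 8·15] + [8·(-6) − 0·(-2)]| = 428, so the area is 214.
Summing gcd(|Δx|,|Δy|) over the edges gives the boundary count: gcd(5,13) + gcd(2,0) + gcd(22,8) + gcd(11,17) + gcd(8,4) = 1+2+2+1+4 = 10.
By Pick's theorem A = I + B/2 − 1, so I = 214 − 10/2 + 1 = 210.

210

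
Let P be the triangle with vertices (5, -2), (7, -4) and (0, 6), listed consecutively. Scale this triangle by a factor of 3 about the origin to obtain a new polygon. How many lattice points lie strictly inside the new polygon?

22

The shoelace formula gives twice the area as |(5·(-4) − 7·(-2)) + (7·6 − 0·(-4)) + (0·(-2) − 5·6)| = 6, so the area is 3.
Along each edge there are gcd(|Δx|,|Δy|)+1 lattice points, so counting each shared vertex once the boundary has gcd(2,2) + gcd(7,10) + gcd(5,8) = 2+1+1 = 4.
Scaling by 3 multiplies the area by 3² = 9 (so the new area is 27) and multiplies the boundary lattice-point count by 3, giving 12.
By Pick's theorem, the interior count of the dilated polygon is 27 − 12/2 + 1 = 22.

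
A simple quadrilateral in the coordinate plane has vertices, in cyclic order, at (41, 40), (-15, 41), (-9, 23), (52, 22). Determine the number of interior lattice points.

1041

By the shoelace formula, twice the signed area is |[41·41 − (-15)·40] + [(-15)·23 − (-9)·41] + [(-9)·22 − 52·23] + [52·40 − 41·22]| = 2089, so the area is 2089/2.
Summing gcd(|Δx|,|Δy|) over the edges gives the boundary count: gcd(56,1) + gcd(6,18) + gcd(61,1) + gcd(11,18) = 1+6+1+1 = 9.
By Pick's theorem A = I + B/2 − 1, so I = 2089/2 − 9/2 + 1 = 1041.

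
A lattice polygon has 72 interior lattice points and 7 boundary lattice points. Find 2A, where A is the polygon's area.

149

By Pick's theorem, A = I + B/2 − 1 = 72 + 7/2 − 1 = 149/2.
Hence 2A = 149.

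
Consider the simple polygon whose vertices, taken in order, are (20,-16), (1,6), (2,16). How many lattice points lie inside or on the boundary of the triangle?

By the shoelace formula, twice the signed area is |(20·6 − 1·(-16)) + (1·16 − 2·6) + (2·(-16) − 20·16)| = 212, so the area is 106.
Along each edge there are gcd(|Δx|,|Δy|)+1 lattice points, so counting each shared vertex once the boundary has gcd(19,22) + gcd(1,10) + gcd(18,32) = 1+1+2 = 4.
Pick's theorem gives I = A − B/2 + 1 = 106 − 4/2 + 1 = 105, so the closed region contains I + B = 105 + 4 = 109 lattice points.

109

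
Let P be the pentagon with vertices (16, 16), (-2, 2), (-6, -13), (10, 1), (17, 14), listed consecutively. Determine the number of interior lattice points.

196

By the shoelace formula, twice the signed area is |[16·2 − (-2)·16] + [(-2)·(-13) − (-6)·2] + [(-6)·1 − 10·(-13)] + [10·14 − 17·1] + [17·16 − 16·14]| = 397, so the area is 198.5.
Summing gcd(|Δx|,|Δy|) over the edges gives the boundary count: gcd(18,14) + gcd(4,15) + gcd(16,14) + gcd(7,13) + gcd(1,2) = 2+1+2+1+1 = 7.
By Pick's theorem A = I + B/2 − 1, so I = 198.5 − 7/2 + 1 = 196.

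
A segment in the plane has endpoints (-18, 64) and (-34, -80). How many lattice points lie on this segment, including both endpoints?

The number of lattice points on a segment between lattice points is gcd(|Δx|,|Δy|) + 1 = gcd(16,144) + 1 = 16 + 1 = 17.

17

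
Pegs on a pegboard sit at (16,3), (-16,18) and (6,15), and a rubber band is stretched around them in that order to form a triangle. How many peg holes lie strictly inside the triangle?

Using the shoelace formula, 2A = |[16·18 − (-16)·3] + [(-16)·15 − 6·18] + [6·3 − 16·15]| = 234, so the area is 117.
Summing gcd(|Δx|,|Δy|) over the edges gives the boundary count: gcd(32,15) + gcd(22,3) + gcd(10,12) = 1+1+2 = 4.
By Pick's theorem A = I + B/2 − 1, so I = 117 − 4/2 + 1 = 116.

116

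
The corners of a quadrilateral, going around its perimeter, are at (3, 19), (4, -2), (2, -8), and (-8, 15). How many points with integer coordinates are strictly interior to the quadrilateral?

The shoelace formula gives twice the area as |(3·(-2) − 4·19) + (4·(-8) − 2·(-2)) + (2·15 − (-8)·(-8)) + ((-8)·19 − 3·15)| = 341, so the area is 341/2.
Along each edge there are gcd(|Δx|,|Δy|)+1 lattice points, so counting each shared vertex once the boundary has gcd(1,21) + gcd(2,6) + gcd(10,23) + gcd(11,4) = 1+2+1+1 = 5.
Pick's theorem gives I = A − B/2 + 1 = 341/2 − 5/2 + 1 = 169.

169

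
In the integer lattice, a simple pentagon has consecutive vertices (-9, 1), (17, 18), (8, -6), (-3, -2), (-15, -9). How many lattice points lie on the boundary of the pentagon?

Summing gcd(|Δx|,|Δy|) over the edges gives the boundary count: gcd(26,17) + gcd(9,24) + gcd(11,4) + gcd(12,7) + gcd(6,10) = 1+3+1+1+2 = 8.

8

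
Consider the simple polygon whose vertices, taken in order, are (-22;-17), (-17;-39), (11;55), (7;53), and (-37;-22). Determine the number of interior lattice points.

1102

Using the shoelace formula, 2A = |[(-22)·(-39) − (-17)·(-17)] + [(-17)·55 − 11·(-39)] + [11·53 − 7·55] + [7·(-22) − (-37)·53] + [(-37)·(-17) − (-22)·(-22)]| = 2213, so the area is 1106.5.
The number of boundary lattice points is Σ gcd(|Δx|,|Δy|) = gcd(5,22) + gcd(28,94) + gcd(4,2) + gcd(44,75) + gcd(15,5) = 1+2+2+1+5 = 11.
Pick's theorem gives I = A − B/2 + 1 = 1106.5 − 11/2 + 1 = 1102.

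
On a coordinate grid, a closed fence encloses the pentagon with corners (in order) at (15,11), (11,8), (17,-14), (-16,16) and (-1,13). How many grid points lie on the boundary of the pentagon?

11

Summing gcd(|Δx|,|Δy|) over the edges gives the boundary count: gcd(4,3) + gcd(6,22) + gcd(33,30) + gcd(15,3) + gcd(16,2) = 1+2+3+3+2 = 11.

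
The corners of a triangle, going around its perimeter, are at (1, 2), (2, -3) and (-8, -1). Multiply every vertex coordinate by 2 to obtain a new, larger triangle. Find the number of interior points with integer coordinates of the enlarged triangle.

By the shoelace formula, twice the signed area is |(1·(-3) − 2·2) + (2·(-1) − (-8)·(-3)) + ((-8)·2 − 1·(-1))| = 48, so the area is 24.
Summing gcd(|Δx|,|Δy|) over the edges gives the boundary count: gcd(1,5) + gcd(10,2) + gcd(9,3) = 1+2+3 = 6.
Scaling by 2 multiplies the area by 2² = 4 (so the new area is 96) and multiplies the boundary lattice-point count by 2, giving 12.
By Pick's theorem, the interior count of the dilated polygon is 96 − 12/2 + 1 = 91.

91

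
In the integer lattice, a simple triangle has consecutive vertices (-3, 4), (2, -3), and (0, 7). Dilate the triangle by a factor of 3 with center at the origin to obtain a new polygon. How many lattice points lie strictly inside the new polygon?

The shoelace formula gives twice the area as |((-3)·(-3) − 2·4) + (2·7 − 0·(-3)) + (0·4 − (-3)·7)| = 36, so the area is 18.
The number of boundary lattice points is Σ gcd(|Δx|,|Δy|) = gcd(5,7) + gcd(2,10) + gcd(3,3) = 1+2+3 = 6.
Scaling by 3 multiplies the area by 3² = 9 (so the new area is 162) and multiplies the boundary lattice-point count by 3, giving 18.
By Pick's theorem, the interior count of the dilated polygon is 162 − 18/2 + 1 = 154.

154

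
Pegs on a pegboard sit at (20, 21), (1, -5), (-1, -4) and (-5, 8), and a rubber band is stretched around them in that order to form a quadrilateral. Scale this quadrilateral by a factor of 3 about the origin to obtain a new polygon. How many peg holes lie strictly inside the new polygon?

1894

The shoelace formula gives twice the area as |(20·(-5) − 1·21) + (1·(-4) − (-1)·(-5)) + ((-1)·8 − (-5)·(-4)) + ((-5)·21 − 20·8)| = 423, so the area is 211.5.
The number of boundary lattice points is Σ gcd(|Δx|,|Δy|) = gcd(19,26) + gcd(2,1) + gcd(4,12) + gcd(25,13) = 1+1+4+1 = 7.
Scaling by 3 multiplies the area by 3² = 9 (so the new area is 3807/2) and multiplies the boundary lattice-point count by 3, giving 21.
By Pick's theorem, the interior count of the dilated polygon is 3807/2 − 21/2 + 1 = 1894.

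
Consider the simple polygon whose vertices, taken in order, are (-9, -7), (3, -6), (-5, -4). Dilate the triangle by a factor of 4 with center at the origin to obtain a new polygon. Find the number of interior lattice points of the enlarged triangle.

249

Using the shoelace formula, 2A = |[(-9)·(-6) − 3·(-7)] + [3·(-4) − (-5)·(-6)] + [(-5)·(-7) − (-9)·(-4)]| = 32, so the area is 16.
Summing gcd(|Δx|,|Δy|) over the edges gives the boundary count: gcd(12,1) + gcd(8,2) + gcd(4,3) = 1+2+1 = 4.
Scaling by 4 multiplies the area by 4² = 16 (so the new area is 256) and multiplies the boundary lattice-point count by 4, giving 16.
By Pick's theorem, the interior count of the dilated polygon is 256 − 16/2 + 1 = 249.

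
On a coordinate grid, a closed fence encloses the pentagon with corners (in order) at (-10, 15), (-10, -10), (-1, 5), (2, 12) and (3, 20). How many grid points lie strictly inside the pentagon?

By the shoelace formula, twice the signed area is |((-10)·(-10) − (-10)·15) + ((-10)·5 − (-1)·(-10)) + ((-1)·12 − 2·5) + (2·20 − 3·12) + (3·15 − (-10)·20)| = 417, so the area is 417/2.
Along each edge there are gcd(|Δx|,|Δy|)+1 lattice points, so counting each shared vertex once the boundary has gcd(0,25) + gcd(9,15) + gcd(3,7) + gcd(1,8) + gcd(13,5) = 25+3+1+1+1 = 31.
Pick's theorem gives I = A − B/2 + 1 = 417/2 − 31/2 + 1 = 194.

194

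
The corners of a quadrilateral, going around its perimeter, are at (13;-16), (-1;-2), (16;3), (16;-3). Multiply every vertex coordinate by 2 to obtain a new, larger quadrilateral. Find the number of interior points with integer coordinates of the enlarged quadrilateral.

631

The shoelace formula gives twice the area as |[13·(-2) − (-1)·(-16)] + [(-1)·3 − 16·(-2)] + [16·(-3) − 16·3] + [16·(-16) − 13·(-3)]| = 326, so the area is 163.
Along each edge there are gcd(|Δx|,|Δy|)+1 lattice points, so counting each shared vertex once the boundary has gcd(14,14) + gcd(17,5) + gcd(0,6) + gcd(3,13) = 14+1+6+1 = 22.
Scaling by 2 multiplies the area by 2² = 4 (so the new area is 652) and multiplies the boundary lattice-point count by 2, giving 44.
By Pick's theorem, the interior count of the dilated polygon is 652 − 44/2 + 1 = 631.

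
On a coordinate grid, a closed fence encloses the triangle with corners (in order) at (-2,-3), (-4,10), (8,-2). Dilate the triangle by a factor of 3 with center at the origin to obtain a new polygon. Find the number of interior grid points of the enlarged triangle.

574

By the shoelace formula, twice the signed area is |[(-2)·10 − (-4)·(-3)] + [(-4)·(-2) − 8·10] + [8·(-3) − (-2)·(-2)]| = 132, so the area is 66.
The number of boundary lattice points is Σ gcd(|Δx|,|Δy|) = gcd(2,13) + gcd(12,12) + gcd(10,1) = 1+12+1 = 14.
Scaling by 3 multiplies the area by 3² = 9 (so the new area is 594) and multiplies the boundary lattice-point count by 3, giving 42.
By Pick's theorem, the interior count of the dilated polygon is 594 − 42/2 + 1 = 574.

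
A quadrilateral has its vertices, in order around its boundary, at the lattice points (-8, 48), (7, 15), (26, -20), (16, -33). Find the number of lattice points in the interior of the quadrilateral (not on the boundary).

Using the shoelace formula, 2A = |[(-8)·15 − 7·48] + [7·(-20) − 26·15] + [26·(-33) − 16·(-20)] + [16·48 − (-8)·(-33)]| = 1020, so the area is 510.
Summing gcd(|Δx|,|Δy|) over the edges gives the boundary count: gcd(15,33) + gcd(19,35) + gcd(10,13) + gcd(24,81) = 3+1+1+3 = 8.
By Pick's theorem A = I + B/2 − 1, so I = 510 − 8/2 + 1 = 507.

507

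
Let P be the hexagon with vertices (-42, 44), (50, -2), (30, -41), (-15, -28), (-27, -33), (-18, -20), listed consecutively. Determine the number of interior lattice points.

By the shoelace formula, twice the signed area is |[(-42)·(-2) − 50·44] + [50·(-41) − 30·(-2)] + [30·(-28) − (-15)·(-41)] + [(-15)·(-33) − (-27)·(-28)] + [(-27)·(-20) − (-18)·(-33)] + [(-18)·44 − (-42)·(-20)]| = 7508, so the area is 3754.
Summing gcd(|Δx|,|Δy|) over the edges gives the boundary count: gcd(92,46) + gcd(20,39) + gcd(45,13) + gcd(12,5) + gcd(9,13) + gcd(24,64) = 46+1+1+1+1+8 = 58.
By Pick's theorem A = I + B/2 − 1, so I = 3754 − 58/2 + 1 = 3726.

3726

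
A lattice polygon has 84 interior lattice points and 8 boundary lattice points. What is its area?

87

Pick's theorem states A = I + B/2 − 1, so A = 84 + 8/2 − 1 = 87.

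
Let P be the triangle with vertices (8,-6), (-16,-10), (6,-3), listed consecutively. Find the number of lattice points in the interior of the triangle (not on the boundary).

By the shoelace formula, twice the signed area is |[8·(-10) − (-16)·(-6)] + [(-16)·(-3) − 6·(-10)] + [6·(-6) − 8·(-3)]| = 80, so the area is 40.
Summing gcd(|Δx|,|Δy|) over the edges gives the boundary count: gcd(24,4) + gcd(22,7) + gcd(2,3) = 4+1+1 = 6.
Pick's theorem gives I = A − B/2 + 1 = 40 − 6/2 + 1 = 38.

38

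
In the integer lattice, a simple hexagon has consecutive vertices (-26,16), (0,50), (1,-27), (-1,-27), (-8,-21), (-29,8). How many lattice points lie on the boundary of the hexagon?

Along each edge there are gcd(|Δx|,|Δy|)+1 lattice points, so counting each shared vertex once the boundary has gcd(26,34) + gcd(1,77) + gcd(2,0) + gcd(7,6) + gcd(21,29) + gcd(3,8) = 2+1+2+1+1+1 = 8.

8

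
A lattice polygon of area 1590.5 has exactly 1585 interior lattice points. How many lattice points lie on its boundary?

13

Pick's theorem gives A = I + B/2 − 1, so B = 2(A − I + 1) = 2(1590.5 − 1585 + 1) = 13.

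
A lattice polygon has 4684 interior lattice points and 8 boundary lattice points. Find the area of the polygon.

By Pick's theorem, A = I + B/2 − 1 = 4684 + 8/2 − 1 = 4687.

4687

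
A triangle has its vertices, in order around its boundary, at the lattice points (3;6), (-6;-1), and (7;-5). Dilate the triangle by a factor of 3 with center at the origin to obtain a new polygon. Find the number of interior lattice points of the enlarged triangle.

568

The shoelace formula gives twice the area as |[3·(-1) − (-6)·6] + [(-6)·(-5) − 7·(-1)] + [7·6 − 3·(-5)]| = 127, so the area is 63.5.
Summing gcd(|Δx|,|Δy|) over the edges gives the boundary count: gcd(9,7) + gcd(13,4) + gcd(4,11) = 1+1+1 = 3.
Scaling by 3 multiplies the area by 3² = 9 (so the new area is 1143/2) and multiplies the boundary lattice-point count by 3, giving 9.
By Pick's theorem, the interior count of the dilated polygon is 1143/2 − 9/2 + 1 = 568.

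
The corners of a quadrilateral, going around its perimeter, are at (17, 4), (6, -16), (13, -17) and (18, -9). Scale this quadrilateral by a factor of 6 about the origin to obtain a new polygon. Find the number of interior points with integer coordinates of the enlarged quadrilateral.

4021

Using the shoelace formula, 2A = |[17·(-16) − 6·4] + [6·(-17) − 13·(-16)] + [13·(-9) − 18·(-17)] + [18·4 − 17·(-9)]| = 224, so the area is 112.
Summing gcd(|Δx|,|Δy|) over the edges gives the boundary count: gcd(11,20) + gcd(7,1) + gcd(5,8) + gcd(1,13) = 1+1+1+1 = 4.
Scaling by 6 multiplies the area by 6² = 36 (so the new area is 4032) and multiplies the boundary lattice-point count by 6, giving 24.
By Pick's theorem, the interior count of the dilated polygon is 4032 − 24/2 + 1 = 4021.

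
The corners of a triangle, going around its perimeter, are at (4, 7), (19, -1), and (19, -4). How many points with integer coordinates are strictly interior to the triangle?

21

Using the shoelace formula, 2A = |(4·(-1) − 19·7) + (19·(-4) − 19·(-1)) + (19·7 − 4·(-4))| = 45, so the area is 22.5.
Summing gcd(|Δx|,|Δy|) over the edges gives the boundary count: gcd(15,8) + gcd(0,3) + gcd(15,11) = 1+3+1 = 5.
Pick's theorem gives I = A − B/2 + 1 = 22.5 − 5/2 + 1 = 21.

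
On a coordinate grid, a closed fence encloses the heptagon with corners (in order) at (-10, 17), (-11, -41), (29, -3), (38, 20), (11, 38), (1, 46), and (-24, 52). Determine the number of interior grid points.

2726

Using the shoelace formula, 2A = |((-10)·(-41) − (-11)·17) + ((-11)·(-3) − 29·(-41)) + (29·20 − 38·(-3)) + (38·38 − 11·20) + (11·46 − 1·38) + (1·52 − (-24)·46) + ((-24)·17 − (-10)·52)| = 5473, so the area is 2736.5.
Along each edge there are gcd(|Δx|,|Δy|)+1 lattice points, so counting each shared vertex once the boundary has gcd(1,58) + gcd(40,38) + gcd(9,23) + gcd(27,18) + gcd(10,8) + gcd(25,6) + gcd(14,35) = 1+2+1+9+2+1+7 = 23.
By Pick's theorem A = I + B/2 − 1, so I = 2736.5 − 23/2 + 1 = 2726.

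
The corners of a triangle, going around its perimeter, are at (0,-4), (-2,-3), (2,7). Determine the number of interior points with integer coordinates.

The shoelace formula gives twice the area as |[0·(-3) − (-2)·(-4)] + [(-2)·7 − 2·(-3)] + [2·(-4) − 0·7]| = 24, so the area is 12.
The number of boundary lattice points is Σ gcd(|Δx|,|Δy|) = gcd(2,1) + gcd(4,10) + gcd(2,11) = 1+2+1 = 4.
Pick's theorem gives I = A − B/2 + 1 = 12 − 4/2 + 1 = 11.

11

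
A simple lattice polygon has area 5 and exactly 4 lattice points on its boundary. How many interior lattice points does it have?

Pick's theorem A = I + B/2 − 1 rearranges to I = A − B/2 + 1 = 5 − 4/2 + 1 = 4.

4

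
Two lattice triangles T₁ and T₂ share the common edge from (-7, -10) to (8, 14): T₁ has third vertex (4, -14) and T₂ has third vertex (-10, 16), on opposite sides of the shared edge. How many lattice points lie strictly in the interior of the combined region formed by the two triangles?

The union is the simple quadrilateral with vertices (-7, -10), (4, -14), (8, 14), (-10, 16) in order.
By the shoelace formula, twice the signed area is |[(-7)·(-14) − 4·(-10)] + [4·14 − 8·(-14)] + [8·16 − (-10)·14] + [(-10)·(-10) − (-7)·16]| = 786, so the area is 393.
Summing gcd(|Δx|,|Δy|) over the edges gives the boundary count: gcd(11,4) + gcd(4,28) + gcd(18,2) + gcd(3,26) = 1+4+2+1 = 8.
By Pick's theorem I = A − B/2 + 1 = 393 − 8/2 + 1 = 390.

390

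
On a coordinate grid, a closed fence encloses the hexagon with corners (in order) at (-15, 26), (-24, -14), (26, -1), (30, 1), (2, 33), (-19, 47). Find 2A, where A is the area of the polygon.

3198

The shoelace formula gives twice the area as |[(-15)·(-14) − (-24)·26] + [(-24)·(-1) − 26·(-14)] + [26·1 − 30·(-1)] + [30·33 − 2·1] + [2·47 − (-19)·33] + [(-19)·26 − (-15)·47]| = 3198, so the area is 1599.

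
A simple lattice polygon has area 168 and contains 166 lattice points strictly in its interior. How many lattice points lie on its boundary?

Pick's theorem gives A = I + B/2 − 1, so B = 2(A − I + 1) = 2(168 − 166 + 1) = 6.

6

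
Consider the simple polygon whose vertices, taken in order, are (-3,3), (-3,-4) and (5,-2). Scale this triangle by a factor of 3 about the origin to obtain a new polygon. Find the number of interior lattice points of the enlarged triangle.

238

Using the shoelace formula, 2A = |[(-3)·(-4) − (-3)·3] + [(-3)·(-2) − 5·(-4)] + [5·3 − (-3)·(-2)]| = 56, so the area is 28.
Along each edge there are gcd(|Δx|,|Δy|)+1 lattice points, so counting each shared vertex once the boundary has gcd(0,7) + gcd(8,2) + gcd(8,5) = 7+2+1 = 10.
Scaling by 3 multiplies the area by 3² = 9 (so the new area is 252) and multiplies the boundary lattice-point count by 3, giving 30.
By Pick's theorem, the interior count of the dilated polygon is 252 − 30/2 + 1 = 238.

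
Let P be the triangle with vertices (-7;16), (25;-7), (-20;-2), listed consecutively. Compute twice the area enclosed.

Using the shoelace formula, 2A = |[(-7)·(-7) − 25·16] + [25·(-2) − (-20)·(-7)] + [(-20)·16 − (-7)·(-2)]| = 875, so the area is 437.5.

875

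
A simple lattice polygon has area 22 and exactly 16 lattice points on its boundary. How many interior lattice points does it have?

15

From Pick's theorem, I = A − B/2 + 1 = 22 − 16/2 + 1 = 15.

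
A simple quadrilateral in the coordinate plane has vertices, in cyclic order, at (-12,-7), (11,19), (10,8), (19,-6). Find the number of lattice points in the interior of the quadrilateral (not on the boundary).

The shoelace formula gives twice the area as |((-12)·19 − 11·(-7)) + (11·8 − 10·19) + (10·(-6) − 19·8) + (19·(-7) − (-12)·(-6))| = 670, so the area is 335.
Along each edge there are gcd(|Δx|,|Δy|)+1 lattice points, so counting each shared vertex once the boundary has gcd(23,26) + gcd(1,11) + gcd(9,14) + gcd(31,1) = 1+1+1+1 = 4.
By Pick's theorem A = I + B/2 − 1, so I = 335 − 4/2 + 1 = 334.

334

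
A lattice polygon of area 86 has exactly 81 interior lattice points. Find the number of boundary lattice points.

Pick's theorem gives A = I + B/2 − 1, so B = 2(A − I + 1) = 2(86 − 81 + 1) = 12.

12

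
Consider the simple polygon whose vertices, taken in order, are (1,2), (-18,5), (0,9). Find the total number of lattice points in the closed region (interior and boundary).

68

The shoelace formula gives twice the area as |(1·5 − (-18)·2) + ((-18)·9 − 0·5) + (0·2 − 1·9)| = 130, so the area is 65.
Along each edge there are gcd(|Δx|,|Δy|)+1 lattice points, so counting each shared vertex once the boundary has gcd(19,3) + gcd(18,4) + gcd(1,7) = 1+2+1 = 4.
Pick's theorem gives I = A − B/2 + 1 = 65 − 4/2 + 1 = 64, so the closed region contains I + B = 64 + 4 = 68 lattice points.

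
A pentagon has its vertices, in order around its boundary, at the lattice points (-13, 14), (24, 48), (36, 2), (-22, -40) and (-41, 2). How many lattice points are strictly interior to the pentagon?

The shoelace formula gives twice the area as |((-13)·48 − 24·14) + (24·2 − 36·48) + (36·(-40) − (-22)·2) + ((-22)·2 − (-41)·(-40)) + ((-41)·14 − (-13)·2)| = 6268, so the area is 3134.
The number of boundary lattice points is Σ gcd(|Δx|,|Δy|) = gcd(37,34) + gcd(12,46) + gcd(58,42) + gcd(19,42) + gcd(28,12) = 1+2+2+1+4 = 10.
Pick's theorem gives I = A − B/2 + 1 = 3134 − 10/2 + 1 = 3130.

3130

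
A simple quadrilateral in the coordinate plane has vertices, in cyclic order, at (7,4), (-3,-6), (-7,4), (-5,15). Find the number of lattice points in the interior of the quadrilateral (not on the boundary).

By the shoelace formula, twice the signed area is |(7·(-6) − (-3)·4) + ((-3)·4 − (-7)·(-6)) + ((-7)·15 − (-5)·4) + ((-5)·4 − 7·15)| = 294, so the area is 147.
Along each edge there are gcd(|Δx|,|Δy|)+1 lattice points, so counting each shared vertex once the boundary has gcd(10,10) + gcd(4,10) + gcd(2,11) + gcd(12,11) = 10+2+1+1 = 14.
By Pick's theorem A = I + B/2 − 1, so I = 147 − 14/2 + 1 = 141.

141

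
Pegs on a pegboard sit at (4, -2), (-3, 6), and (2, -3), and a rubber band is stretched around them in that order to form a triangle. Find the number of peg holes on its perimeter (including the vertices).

Along each edge there are gcd(|Δx|,|Δy|)+1 lattice points, so counting each shared vertex once the boundary has gcd(7,8) + gcd(5,9) + gcd(2,1) = 1+1+1 = 3.

3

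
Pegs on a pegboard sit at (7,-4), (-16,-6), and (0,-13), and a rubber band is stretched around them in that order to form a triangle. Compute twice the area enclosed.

By the shoelace formula, twice the signed area is |(7·(-6) − (-16)·(-4)) + ((-16)·(-13) − 0·(-6)) + (0·(-4) − 7·(-13))| = 193, so the area is 193/2.

193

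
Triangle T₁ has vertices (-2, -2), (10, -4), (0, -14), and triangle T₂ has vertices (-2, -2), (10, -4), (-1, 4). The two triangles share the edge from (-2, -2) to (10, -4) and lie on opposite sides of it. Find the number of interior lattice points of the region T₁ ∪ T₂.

101

The union is the simple quadrilateral with vertices (-2, -2), (0, -14), (10, -4), (-1, 4) in order.
Using the shoelace formula, 2A = |[(-2)·(-14) − 0·(-2)] + [0·(-4) − 10·(-14)] + [10·4 − (-1)·(-4)] + [(-1)·(-2) − (-2)·4]| = 214, so the area is 107.
Summing gcd(|Δx|,|Δy|) over the edges gives the boundary count: gcd(2,12) + gcd(10,10) + gcd(11,8) + gcd(1,6) = 2+10+1+1 = 14.
By Pick's theorem I = A − B/2 + 1 = 107 − 14/2 + 1 = 101.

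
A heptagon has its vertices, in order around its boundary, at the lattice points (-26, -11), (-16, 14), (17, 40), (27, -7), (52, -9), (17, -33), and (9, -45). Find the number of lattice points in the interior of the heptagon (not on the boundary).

By the shoelace formula, twice the signed area is |[(-26)·14 − (-16)·(-11)] + [(-16)·40 − 17·14] + [17·(-7) − 27·40] + [27·(-9) − 52·(-7)] + [52·(-33) − 17·(-9)] + [17·(-45) − 9·(-33)] + [9·(-11) − (-26)·(-45)]| = 5796, so the area is 2898.
The number of boundary lattice points is Σ gcd(|Δx|,|Δy|) = gcd(10,25) + gcd(33,26) + gcd(10,47) + gcd(25,2) + gcd(35,24) + gcd(8,12) + gcd(35,34) = 5+1+1+1+1+4+1 = 14.
Pick's theorem gives I = A − B/2 + 1 = 2898 − 14/2 + 1 = 2892.

2892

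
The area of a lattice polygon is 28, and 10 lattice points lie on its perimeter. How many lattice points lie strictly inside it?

From Pick's theorem, I = A − B/2 + 1 = 28 − 10/2 + 1 = 24.

24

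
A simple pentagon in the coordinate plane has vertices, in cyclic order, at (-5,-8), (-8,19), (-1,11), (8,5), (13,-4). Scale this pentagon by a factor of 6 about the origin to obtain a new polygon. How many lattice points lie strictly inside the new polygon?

The shoelace formula gives twice the area as |((-5)·19 − (-8)·(-8)) + ((-8)·11 − (-1)·19) + ((-1)·5 − 8·11) + (8·(-4) − 13·5) + (13·(-8) − (-5)·(-4))| = 542, so the area is 271.
Summing gcd(|Δx|,|Δy|) over the edges gives the boundary count: gcd(3,27) + gcd(7,8) + gcd(9,6) + gcd(5,9) + gcd(18,4) = 3+1+3+1+2 = 10.
Scaling by 6 multiplies the area by 6² = 36 (so the new area is 9756) and multiplies the boundary lattice-point count by 6, giving 60.
By Pick's theorem, the interior count of the dilated polygon is 9756 − 60/2 + 1 = 9727.

9727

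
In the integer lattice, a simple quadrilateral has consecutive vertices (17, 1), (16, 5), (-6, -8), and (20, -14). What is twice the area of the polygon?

By the shoelace formula, twice the signed area is |(17·5 − 16·1) + (16·(-8) − (-6)·5) + ((-6)·(-14) − 20·(-8)) + (20·1 − 17·(-14))| = 473, so the area is 236.5.

473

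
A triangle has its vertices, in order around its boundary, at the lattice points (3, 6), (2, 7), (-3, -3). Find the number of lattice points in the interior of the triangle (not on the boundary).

4

The shoelace formula gives twice the area as |(3·7 − 2·6) + (2·(-3) − (-3)·7) + ((-3)·6 − 3·(-3))| = 15, so the area is 7.5.
Along each edge there are gcd(|Δx|,|Δy|)+1 lattice points, so counting each shared vertex once the boundary has gcd(1,1) + gcd(5,10) + gcd(6,9) = 1+5+3 = 9.
By Pick's theorem A = I + B/2 − 1, so I = 7.5 − 9/2 + 1 = 4.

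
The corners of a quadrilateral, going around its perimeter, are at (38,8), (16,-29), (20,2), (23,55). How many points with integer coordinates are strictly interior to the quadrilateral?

The shoelace formula gives twice the area as |(38·(-29) − 16·8) + (16·2 − 20·(-29)) + (20·55 − 23·2) + (23·8 − 38·55)| = 1470, so the area is 735.
Summing gcd(|Δx|,|Δy|) over the edges gives the boundary count: gcd(22,37) + gcd(4,31) + gcd(3,53) + gcd(15,47) = 1+1+1+1 = 4.
By Pick's theorem A = I + B/2 − 1, so I = 735 − 4/2 + 1 = 734.

734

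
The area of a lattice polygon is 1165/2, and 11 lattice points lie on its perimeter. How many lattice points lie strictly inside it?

Pick's theorem A = I + B/2 − 1 rearranges to I = A − B/2 + 1 = 1165/2 − 11/2 + 1 = 578.

578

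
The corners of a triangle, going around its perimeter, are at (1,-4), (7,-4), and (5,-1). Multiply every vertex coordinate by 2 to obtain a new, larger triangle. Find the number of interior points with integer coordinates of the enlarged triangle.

29

The shoelace formula gives twice the area as |[1·(-4) − 7·(-4)] + [7·(-1) − 5·(-4)] + [5·(-4) − 1·(-1)]| = 18, so the area is 9.
Summing gcd(|Δx|,|Δy|) over the edges gives the boundary count: gcd(6,0) + gcd(2,3) + gcd(4,3) = 6+1+1 = 8.
Scaling by 2 multiplies the area by 2² = 4 (so the new area is 36) and multiplies the boundary lattice-point count by 2, giving 16.
By Pick's theorem, the interior count of the dilated polygon is 36 − 16/2 + 1 = 29.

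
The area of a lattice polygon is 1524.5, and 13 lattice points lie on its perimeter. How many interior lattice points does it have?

From Pick's theorem, I = A − B/2 + 1 = 1524.5 − 13/2 + 1 = 1519.

1519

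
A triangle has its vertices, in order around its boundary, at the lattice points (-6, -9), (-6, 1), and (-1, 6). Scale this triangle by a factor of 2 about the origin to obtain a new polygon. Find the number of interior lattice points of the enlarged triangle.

Using the shoelace formula, 2A = |((-6)·1 − (-6)·(-9)) + ((-6)·6 − (-1)·1) + ((-1)·(-9) − (-6)·6)| = 50, so the area is 25.
The number of boundary lattice points is Σ gcd(|Δx|,|Δy|) = gcd(0,10) + gcd(5,5) + gcd(5,15) = 10+5+5 = 20.
Scaling by 2 multiplies the area by 2² = 4 (so the new area is 100) and multiplies the boundary lattice-point count by 2, giving 40.
By Pick's theorem, the interior count of the dilated polygon is 100 − 40/2 + 1 = 81.

81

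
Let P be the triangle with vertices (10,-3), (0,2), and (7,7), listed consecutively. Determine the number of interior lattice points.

By the shoelace formula, twice the signed area is |[10·2 − 0·(-3)] + [0·7 − 7·2] + [7·(-3) − 10·7]| = 85, so the area is 85/2.
Along each edge there are gcd(|Δx|,|Δy|)+1 lattice points, so counting each shared vertex once the boundary has gcd(10,5) + gcd(7,5) + gcd(3,10) = 5+1+1 = 7.
By Pick's theorem A = I + B/2 − 1, so I = 85/2 − 7/2 + 1 = 40.

40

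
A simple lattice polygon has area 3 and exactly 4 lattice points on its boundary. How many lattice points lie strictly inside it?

2

From Pick's theorem, I = A − B/2 + 1 = 3 − 4/2 + 1 = 2.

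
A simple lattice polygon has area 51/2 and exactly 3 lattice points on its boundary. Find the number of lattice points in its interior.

25

Pick's theorem A = I + B/2 − 1 rearranges to I = A − B/2 + 1 = 51/2 − 3/2 + 1 = 25.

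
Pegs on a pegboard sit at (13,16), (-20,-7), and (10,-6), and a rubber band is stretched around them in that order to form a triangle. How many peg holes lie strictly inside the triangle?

328

By the shoelace formula, twice the signed area is |(13·(-7) − (-20)·16) + ((-20)·(-6) − 10·(-7)) + (10·16 − 13·(-6))| = 657, so the area is 328.5.
Along each edge there are gcd(|Δx|,|Δy|)+1 lattice points, so counting each shared vertex once the boundary has gcd(33,23) + gcd(30,1) + gcd(3,22) = 1+1+1 = 3.
By Pick's theorem A = I + B/2 − 1, so I = 328.5 − 3/2 + 1 = 328.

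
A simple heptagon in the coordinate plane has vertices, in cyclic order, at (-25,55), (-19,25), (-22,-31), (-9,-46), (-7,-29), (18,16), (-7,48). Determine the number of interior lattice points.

2209

Using the shoelace formula, 2A = |[(-25)·25 − (-19)·55] + [(-19)·(-31) − (-22)·25] + [(-22)·(-46) − (-9)·(-31)] + [(-9)·(-29) − (-7)·(-46)] + [(-7)·16 − 18·(-29)] + [18·48 − (-7)·16] + [(-7)·55 − (-25)·48]| = 4432, so the area is 2216.
Along each edge there are gcd(|Δx|,|Δy|)+1 lattice points, so counting each shared vertex once the boundary has gcd(6,30) + gcd(3,56) + gcd(13,15) + gcd(2,17) + gcd(25,45) + gcd(25,32) + gcd(18,7) = 6+1+1+1+5+1+1 = 16.
Pick's theorem gives I = A − B/2 + 1 = 2216 − 16/2 + 1 = 2209.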